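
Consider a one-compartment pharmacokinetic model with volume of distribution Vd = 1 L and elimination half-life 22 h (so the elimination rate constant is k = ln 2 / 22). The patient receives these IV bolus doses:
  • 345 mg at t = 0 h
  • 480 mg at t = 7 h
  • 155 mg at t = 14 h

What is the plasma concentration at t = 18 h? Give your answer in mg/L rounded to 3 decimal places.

671.727 mg/L

k = ln 2 / 22 = 0.03151 per h
Dose 1 (345 mg at t=0 h): 345·exp(−0.03151·18) = 195.669 mg/L
Dose 2 (480 mg at t=7 h): 480·exp(−0.03151·11) = 339.411 mg/L
Dose 3 (155 mg at t=14 h): 155·exp(−0.03151·4) = 136.647 mg/L
C(18) = 195.669 + 339.411 + 136.647 = 671.727 mg/L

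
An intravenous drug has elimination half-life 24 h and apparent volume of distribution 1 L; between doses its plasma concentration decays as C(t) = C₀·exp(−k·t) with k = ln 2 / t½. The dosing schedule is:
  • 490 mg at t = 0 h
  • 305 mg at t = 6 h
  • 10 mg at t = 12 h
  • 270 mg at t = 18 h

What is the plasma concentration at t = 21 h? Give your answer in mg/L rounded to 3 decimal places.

k = ln 2 / 24 = 0.02888 per h
Dose 1 (490 mg at t=0 h): 490·exp(−0.02888·21) = 267.174 mg/L
Dose 2 (305 mg at t=6 h): 305·exp(−0.02888·15) = 197.768 mg/L
Dose 3 (10 mg at t=12 h): 10·exp(−0.02888·9) = 7.711 mg/L
Dose 4 (270 mg at t=18 h): 270·exp(−0.02888·3) = 247.591 mg/L
C(21) = 267.174 + 197.768 + 7.711 + 247.591 = 720.245 mg/L

720.245 mg/L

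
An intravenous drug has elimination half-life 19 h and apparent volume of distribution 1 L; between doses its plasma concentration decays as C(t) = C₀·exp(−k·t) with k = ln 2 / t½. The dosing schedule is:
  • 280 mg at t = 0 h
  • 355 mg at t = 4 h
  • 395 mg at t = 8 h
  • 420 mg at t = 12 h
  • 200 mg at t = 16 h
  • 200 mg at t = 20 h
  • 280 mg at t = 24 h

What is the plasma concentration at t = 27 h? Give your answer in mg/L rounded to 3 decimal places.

k = ln 2 / 19 = 0.03648 per h
Dose 1 (280 mg at t=0 h): 280·exp(−0.03648·27) = 104.563 mg/L
Dose 2 (355 mg at t=4 h): 355·exp(−0.03648·23) = 153.399 mg/L
Dose 3 (395 mg at t=8 h): 395·exp(−0.03648·19) = 197.500 mg/L
Dose 4 (420 mg at t=12 h): 420·exp(−0.03648·15) = 242.993 mg/L
Dose 5 (200 mg at t=16 h): 200·exp(−0.03648·11) = 133.890 mg/L
Dose 6 (200 mg at t=20 h): 200·exp(−0.03648·7) = 154.926 mg/L
Dose 7 (280 mg at t=24 h): 280·exp(−0.03648·3) = 250.973 mg/L
C(27) = 104.563 + 153.399 + 197.500 + 242.993 + 133.890 + 154.926 + 250.973 = 1238.245 mg/L

1238.245 mg/L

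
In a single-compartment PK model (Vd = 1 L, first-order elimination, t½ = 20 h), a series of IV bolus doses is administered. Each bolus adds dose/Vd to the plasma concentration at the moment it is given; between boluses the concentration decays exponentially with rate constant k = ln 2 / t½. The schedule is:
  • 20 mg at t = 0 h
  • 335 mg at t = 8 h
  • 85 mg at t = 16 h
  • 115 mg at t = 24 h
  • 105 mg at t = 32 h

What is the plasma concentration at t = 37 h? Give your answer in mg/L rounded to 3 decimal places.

330.799 mg/L

k = ln 2 / 20 = 0.03466 per h
Dose 1 (20 mg at t=0 h): 20·exp(−0.03466·37) = 5.548 mg/L
Dose 2 (335 mg at t=8 h): 335·exp(−0.03466·29) = 122.617 mg/L
Dose 3 (85 mg at t=16 h): 85·exp(−0.03466·21) = 41.052 mg/L
Dose 4 (115 mg at t=24 h): 115·exp(−0.03466·13) = 73.287 mg/L
Dose 5 (105 mg at t=32 h): 105·exp(−0.03466·5) = 88.294 mg/L
C(37) = 5.548 + 122.617 + 41.052 + 73.287 + 88.294 = 330.799 mg/L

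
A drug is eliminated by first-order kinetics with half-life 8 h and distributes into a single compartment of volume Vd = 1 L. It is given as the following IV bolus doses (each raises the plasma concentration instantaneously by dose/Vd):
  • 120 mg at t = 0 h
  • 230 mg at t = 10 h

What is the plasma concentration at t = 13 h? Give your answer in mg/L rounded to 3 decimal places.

k = ln 2 / 8 = 0.08664 per h
Dose 1 (120 mg at t=0 h): 120·exp(−0.08664·13) = 38.905 mg/L
Dose 2 (230 mg at t=10 h): 230·exp(−0.08664·3) = 177.354 mg/L
C(13) = 38.905 + 177.354 = 216.259 mg/L

216.259 mg/L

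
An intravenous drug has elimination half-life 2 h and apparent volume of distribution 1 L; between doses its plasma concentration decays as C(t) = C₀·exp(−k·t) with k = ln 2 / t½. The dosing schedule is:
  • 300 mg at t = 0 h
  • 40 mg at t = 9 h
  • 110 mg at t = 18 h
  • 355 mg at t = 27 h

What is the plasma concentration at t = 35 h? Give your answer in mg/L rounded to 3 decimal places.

k = ln 2 / 2 = 0.34657 per h
Dose 1 (300 mg at t=0 h): 300·exp(−0.34657·35) = 0.002 mg/L
Dose 2 (40 mg at t=9 h): 40·exp(−0.34657·26) = 0.005 mg/L
Dose 3 (110 mg at t=18 h): 110·exp(−0.34657·17) = 0.304 mg/L
Dose 4 (355 mg at t=27 h): 355·exp(−0.34657·8) = 22.188 mg/L
C(35) = 0.002 + 0.005 + 0.304 + 22.188 = 22.498 mg/L

22.498 mg/L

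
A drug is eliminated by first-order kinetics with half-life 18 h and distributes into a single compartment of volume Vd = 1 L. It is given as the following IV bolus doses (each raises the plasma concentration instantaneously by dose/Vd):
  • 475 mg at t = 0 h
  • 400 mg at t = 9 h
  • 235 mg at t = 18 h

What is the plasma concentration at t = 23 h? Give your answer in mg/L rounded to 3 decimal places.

k = ln 2 / 18 = 0.03851 per h
Dose 1 (475 mg at t=0 h): 475·exp(−0.03851·23) = 195.904 mg/L
Dose 2 (400 mg at t=9 h): 400·exp(−0.03851·14) = 233.306 mg/L
Dose 3 (235 mg at t=18 h): 235·exp(−0.03851·5) = 193.842 mg/L
C(23) = 195.904 + 233.306 + 193.842 = 623.052 mg/L

623.052 mg/L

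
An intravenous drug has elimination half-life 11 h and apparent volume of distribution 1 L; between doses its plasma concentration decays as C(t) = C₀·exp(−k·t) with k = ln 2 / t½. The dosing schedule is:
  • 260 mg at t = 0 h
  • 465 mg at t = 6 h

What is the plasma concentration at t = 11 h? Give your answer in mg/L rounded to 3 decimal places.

469.329 mg/L

k = ln 2 / 11 = 0.06301 per h
Dose 1 (260 mg at t=0 h): 260·exp(−0.06301·11) = 130.000 mg/L
Dose 2 (465 mg at t=6 h): 465·exp(−0.06301·5) = 339.329 mg/L
C(11) = 130.000 + 339.329 = 469.329 mg/L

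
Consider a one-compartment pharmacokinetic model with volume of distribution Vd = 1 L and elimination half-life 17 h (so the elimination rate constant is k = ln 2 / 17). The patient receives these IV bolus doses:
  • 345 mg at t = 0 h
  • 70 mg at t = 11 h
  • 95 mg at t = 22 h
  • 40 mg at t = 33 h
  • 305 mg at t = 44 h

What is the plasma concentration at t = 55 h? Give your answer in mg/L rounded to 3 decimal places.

284.092 mg/L

k = ln 2 / 17 = 0.04077 per h
Dose 1 (345 mg at t=0 h): 345·exp(−0.04077·55) = 36.635 mg/L
Dose 2 (70 mg at t=11 h): 70·exp(−0.04077·44) = 11.640 mg/L
Dose 3 (95 mg at t=22 h): 95·exp(−0.04077·33) = 24.738 mg/L
Dose 4 (40 mg at t=33 h): 40·exp(−0.04077·22) = 16.311 mg/L
Dose 5 (305 mg at t=44 h): 305·exp(−0.04077·11) = 194.767 mg/L
C(55) = 36.635 + 11.640 + 24.738 + 16.311 + 194.767 = 284.092 mg/L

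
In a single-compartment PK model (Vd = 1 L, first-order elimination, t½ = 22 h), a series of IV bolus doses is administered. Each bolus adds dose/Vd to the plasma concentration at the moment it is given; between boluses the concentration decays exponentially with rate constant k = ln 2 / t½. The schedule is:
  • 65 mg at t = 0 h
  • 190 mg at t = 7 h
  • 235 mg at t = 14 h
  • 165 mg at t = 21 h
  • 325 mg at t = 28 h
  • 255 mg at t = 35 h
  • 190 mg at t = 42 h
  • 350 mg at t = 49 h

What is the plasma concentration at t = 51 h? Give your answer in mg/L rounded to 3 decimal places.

981.106 mg/L

k = ln 2 / 22 = 0.03151 per h
Dose 1 (65 mg at t=0 h): 65·exp(−0.03151·51) = 13.034 mg/L
Dose 2 (190 mg at t=7 h): 190·exp(−0.03151·44) = 47.500 mg/L
Dose 3 (235 mg at t=14 h): 235·exp(−0.03151·37) = 73.247 mg/L
Dose 4 (165 mg at t=21 h): 165·exp(−0.03151·30) = 64.119 mg/L
Dose 5 (325 mg at t=28 h): 325·exp(−0.03151·23) = 157.460 mg/L
Dose 6 (255 mg at t=35 h): 255·exp(−0.03151·16) = 154.031 mg/L
Dose 7 (190 mg at t=42 h): 190·exp(−0.03151·9) = 143.089 mg/L
Dose 8 (350 mg at t=49 h): 350·exp(−0.03151·2) = 328.626 mg/L
C(51) = 13.034 + 47.500 + 73.247 + 64.119 + 157.460 + 154.031 + 143.089 + 328.626 = 981.106 mg/L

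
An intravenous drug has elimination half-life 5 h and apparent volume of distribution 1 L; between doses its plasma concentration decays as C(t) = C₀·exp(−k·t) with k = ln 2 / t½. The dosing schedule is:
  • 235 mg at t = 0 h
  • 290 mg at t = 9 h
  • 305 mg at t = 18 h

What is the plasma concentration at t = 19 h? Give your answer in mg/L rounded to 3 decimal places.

354.889 mg/L

k = ln 2 / 5 = 0.13863 per h
Dose 1 (235 mg at t=0 h): 235·exp(−0.13863·19) = 16.872 mg/L
Dose 2 (290 mg at t=9 h): 290·exp(−0.13863·10) = 72.500 mg/L
Dose 3 (305 mg at t=18 h): 305·exp(−0.13863·1) = 265.518 mg/L
C(19) = 16.872 + 72.500 + 265.518 = 354.889 mg/L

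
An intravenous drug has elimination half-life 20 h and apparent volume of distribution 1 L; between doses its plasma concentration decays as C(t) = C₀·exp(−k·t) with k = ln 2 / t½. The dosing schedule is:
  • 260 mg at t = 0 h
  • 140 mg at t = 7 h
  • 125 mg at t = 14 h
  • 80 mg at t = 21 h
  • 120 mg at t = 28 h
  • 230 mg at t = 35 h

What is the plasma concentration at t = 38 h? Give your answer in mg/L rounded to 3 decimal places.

k = ln 2 / 20 = 0.03466 per h
Dose 1 (260 mg at t=0 h): 260·exp(−0.03466·38) = 69.665 mg/L
Dose 2 (140 mg at t=7 h): 140·exp(−0.03466·31) = 47.811 mg/L
Dose 3 (125 mg at t=14 h): 125·exp(−0.03466·24) = 54.409 mg/L
Dose 4 (80 mg at t=21 h): 80·exp(−0.03466·17) = 44.383 mg/L
Dose 5 (120 mg at t=28 h): 120·exp(−0.03466·10) = 84.853 mg/L
Dose 6 (230 mg at t=35 h): 230·exp(−0.03466·3) = 207.288 mg/L
C(38) = 69.665 + 47.811 + 54.409 + 44.383 + 84.853 + 207.288 = 508.409 mg/L

508.409 mg/L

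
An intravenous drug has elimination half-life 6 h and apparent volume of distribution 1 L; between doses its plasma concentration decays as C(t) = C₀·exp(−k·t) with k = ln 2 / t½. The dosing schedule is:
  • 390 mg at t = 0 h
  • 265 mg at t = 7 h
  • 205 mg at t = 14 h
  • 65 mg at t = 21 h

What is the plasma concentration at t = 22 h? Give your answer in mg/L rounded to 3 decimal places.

k = ln 2 / 6 = 0.11552 per h
Dose 1 (390 mg at t=0 h): 390·exp(−0.11552·22) = 30.711 mg/L
Dose 2 (265 mg at t=7 h): 265·exp(−0.11552·15) = 46.846 mg/L
Dose 3 (205 mg at t=14 h): 205·exp(−0.11552·8) = 81.354 mg/L
Dose 4 (65 mg at t=21 h): 65·exp(−0.11552·1) = 57.908 mg/L
C(22) = 30.711 + 46.846 + 81.354 + 57.908 = 216.819 mg/L

216.819 mg/L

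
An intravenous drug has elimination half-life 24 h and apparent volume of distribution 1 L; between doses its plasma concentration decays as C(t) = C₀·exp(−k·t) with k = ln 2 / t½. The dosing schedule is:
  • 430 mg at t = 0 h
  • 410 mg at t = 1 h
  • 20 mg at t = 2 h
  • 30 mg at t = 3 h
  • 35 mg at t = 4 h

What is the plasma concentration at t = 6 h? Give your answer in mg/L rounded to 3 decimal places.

k = ln 2 / 24 = 0.02888 per h
Dose 1 (430 mg at t=0 h): 430·exp(−0.02888·6) = 361.585 mg/L
Dose 2 (410 mg at t=1 h): 410·exp(−0.02888·5) = 354.870 mg/L
Dose 3 (20 mg at t=2 h): 20·exp(−0.02888·4) = 17.818 mg/L
Dose 4 (30 mg at t=3 h): 30·exp(−0.02888·3) = 27.510 mg/L
Dose 5 (35 mg at t=4 h): 35·exp(−0.02888·2) = 33.036 mg/L
C(6) = 361.585 + 354.870 + 17.818 + 27.510 + 33.036 = 794.819 mg/L

794.819 mg/L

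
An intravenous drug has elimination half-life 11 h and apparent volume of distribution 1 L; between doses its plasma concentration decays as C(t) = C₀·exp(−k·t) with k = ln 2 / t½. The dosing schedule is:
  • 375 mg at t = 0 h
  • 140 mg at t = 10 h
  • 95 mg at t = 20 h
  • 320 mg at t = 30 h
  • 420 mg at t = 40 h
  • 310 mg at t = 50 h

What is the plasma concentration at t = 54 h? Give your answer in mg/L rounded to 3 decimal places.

k = ln 2 / 11 = 0.06301 per h
Dose 1 (375 mg at t=0 h): 375·exp(−0.06301·54) = 12.481 mg/L
Dose 2 (140 mg at t=10 h): 140·exp(−0.06301·44) = 8.750 mg/L
Dose 3 (95 mg at t=20 h): 95·exp(−0.06301·34) = 11.150 mg/L
Dose 4 (320 mg at t=30 h): 320·exp(−0.06301·24) = 70.527 mg/L
Dose 5 (420 mg at t=40 h): 420·exp(−0.06301·14) = 173.828 mg/L
Dose 6 (310 mg at t=50 h): 310·exp(−0.06301·4) = 240.933 mg/L
C(54) = 12.481 + 8.750 + 11.150 + 70.527 + 173.828 + 240.933 = 517.669 mg/L

517.669 mg/L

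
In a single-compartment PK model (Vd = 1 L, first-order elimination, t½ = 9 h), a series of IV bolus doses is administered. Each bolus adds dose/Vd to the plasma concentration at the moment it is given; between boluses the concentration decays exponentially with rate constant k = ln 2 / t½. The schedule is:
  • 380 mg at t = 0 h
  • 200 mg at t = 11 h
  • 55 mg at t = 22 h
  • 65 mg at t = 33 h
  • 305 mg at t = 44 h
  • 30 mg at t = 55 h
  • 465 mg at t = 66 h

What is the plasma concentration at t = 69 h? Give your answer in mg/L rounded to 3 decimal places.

433.453 mg/L

k = ln 2 / 9 = 0.07702 per h
Dose 1 (380 mg at t=0 h): 380·exp(−0.07702·69) = 1.870 mg/L
Dose 2 (200 mg at t=11 h): 200·exp(−0.07702·58) = 2.296 mg/L
Dose 3 (55 mg at t=22 h): 55·exp(−0.07702·47) = 1.473 mg/L
Dose 4 (65 mg at t=33 h): 65·exp(−0.07702·36) = 4.062 mg/L
Dose 5 (305 mg at t=44 h): 305·exp(−0.07702·25) = 44.474 mg/L
Dose 6 (30 mg at t=55 h): 30·exp(−0.07702·14) = 10.206 mg/L
Dose 7 (465 mg at t=66 h): 465·exp(−0.07702·3) = 369.071 mg/L
C(69) = 1.870 + 2.296 + 1.473 + 4.062 + 44.474 + 10.206 + 369.071 = 433.453 mg/L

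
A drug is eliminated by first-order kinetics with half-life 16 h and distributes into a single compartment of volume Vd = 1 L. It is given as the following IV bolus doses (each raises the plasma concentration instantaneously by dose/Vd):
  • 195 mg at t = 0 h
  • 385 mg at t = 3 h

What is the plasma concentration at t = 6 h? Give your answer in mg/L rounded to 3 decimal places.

488.444 mg/L

k = ln 2 / 16 = 0.04332 per h
Dose 1 (195 mg at t=0 h): 195·exp(−0.04332·6) = 150.366 mg/L
Dose 2 (385 mg at t=3 h): 385·exp(−0.04332·3) = 338.079 mg/L
C(6) = 150.366 + 338.079 = 488.444 mg/L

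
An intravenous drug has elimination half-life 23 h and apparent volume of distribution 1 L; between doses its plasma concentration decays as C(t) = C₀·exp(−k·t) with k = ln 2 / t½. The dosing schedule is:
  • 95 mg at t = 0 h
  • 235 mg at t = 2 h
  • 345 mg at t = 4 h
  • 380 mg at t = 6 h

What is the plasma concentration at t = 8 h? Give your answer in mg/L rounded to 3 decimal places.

934.368 mg/L

k = ln 2 / 23 = 0.03014 per h
Dose 1 (95 mg at t=0 h): 95·exp(−0.03014·8) = 74.648 mg/L
Dose 2 (235 mg at t=2 h): 235·exp(−0.03014·6) = 196.127 mg/L
Dose 3 (345 mg at t=4 h): 345·exp(−0.03014·4) = 305.820 mg/L
Dose 4 (380 mg at t=6 h): 380·exp(−0.03014·2) = 357.773 mg/L
C(8) = 74.648 + 196.127 + 305.820 + 357.773 = 934.368 mg/L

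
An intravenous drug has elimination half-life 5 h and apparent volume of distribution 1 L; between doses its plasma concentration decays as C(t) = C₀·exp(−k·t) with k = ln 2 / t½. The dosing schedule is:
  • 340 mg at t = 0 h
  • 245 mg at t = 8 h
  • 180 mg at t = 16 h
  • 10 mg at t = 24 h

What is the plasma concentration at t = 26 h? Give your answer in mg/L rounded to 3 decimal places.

k = ln 2 / 5 = 0.13863 per h
Dose 1 (340 mg at t=0 h): 340·exp(−0.13863·26) = 9.250 mg/L
Dose 2 (245 mg at t=8 h): 245·exp(−0.13863·18) = 20.205 mg/L
Dose 3 (180 mg at t=16 h): 180·exp(−0.13863·10) = 45.000 mg/L
Dose 4 (10 mg at t=24 h): 10·exp(−0.13863·2) = 7.579 mg/L
C(26) = 9.250 + 20.205 + 45.000 + 7.579 = 82.033 mg/L

82.033 mg/L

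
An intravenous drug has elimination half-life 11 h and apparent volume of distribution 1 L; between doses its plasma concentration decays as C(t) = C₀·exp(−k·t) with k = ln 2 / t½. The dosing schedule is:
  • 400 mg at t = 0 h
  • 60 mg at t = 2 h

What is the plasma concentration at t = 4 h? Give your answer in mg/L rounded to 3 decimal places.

363.777 mg/L

k = ln 2 / 11 = 0.06301 per h
Dose 1 (400 mg at t=0 h): 400·exp(−0.06301·4) = 310.881 mg/L
Dose 2 (60 mg at t=2 h): 60·exp(−0.06301·2) = 52.895 mg/L
C(4) = 310.881 + 52.895 = 363.777 mg/L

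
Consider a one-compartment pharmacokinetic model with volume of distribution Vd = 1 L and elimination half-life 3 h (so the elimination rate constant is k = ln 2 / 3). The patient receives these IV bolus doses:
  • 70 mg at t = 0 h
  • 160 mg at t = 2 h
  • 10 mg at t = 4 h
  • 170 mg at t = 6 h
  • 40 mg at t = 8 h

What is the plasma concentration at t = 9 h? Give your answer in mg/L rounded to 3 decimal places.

160.396 mg/L

k = ln 2 / 3 = 0.23105 per h
Dose 1 (70 mg at t=0 h): 70·exp(−0.23105·9) = 8.750 mg/L
Dose 2 (160 mg at t=2 h): 160·exp(−0.23105·7) = 31.748 mg/L
Dose 3 (10 mg at t=4 h): 10·exp(−0.23105·5) = 3.150 mg/L
Dose 4 (170 mg at t=6 h): 170·exp(−0.23105·3) = 85.000 mg/L
Dose 5 (40 mg at t=8 h): 40·exp(−0.23105·1) = 31.748 mg/L
C(9) = 8.750 + 31.748 + 3.150 + 85.000 + 31.748 = 160.396 mg/L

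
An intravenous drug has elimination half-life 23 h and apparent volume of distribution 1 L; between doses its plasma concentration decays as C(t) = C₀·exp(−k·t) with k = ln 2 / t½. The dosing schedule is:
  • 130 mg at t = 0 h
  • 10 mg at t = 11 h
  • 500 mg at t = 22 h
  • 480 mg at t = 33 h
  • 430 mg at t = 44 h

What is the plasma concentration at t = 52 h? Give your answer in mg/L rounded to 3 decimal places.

k = ln 2 / 23 = 0.03014 per h
Dose 1 (130 mg at t=0 h): 130·exp(−0.03014·52) = 27.124 mg/L
Dose 2 (10 mg at t=11 h): 10·exp(−0.03014·41) = 2.907 mg/L
Dose 3 (500 mg at t=22 h): 500·exp(−0.03014·30) = 202.452 mg/L
Dose 4 (480 mg at t=33 h): 480·exp(−0.03014·19) = 270.747 mg/L
Dose 5 (430 mg at t=44 h): 430·exp(−0.03014·8) = 337.880 mg/L
C(52) = 27.124 + 2.907 + 202.452 + 270.747 + 337.880 = 841.110 mg/L

841.110 mg/L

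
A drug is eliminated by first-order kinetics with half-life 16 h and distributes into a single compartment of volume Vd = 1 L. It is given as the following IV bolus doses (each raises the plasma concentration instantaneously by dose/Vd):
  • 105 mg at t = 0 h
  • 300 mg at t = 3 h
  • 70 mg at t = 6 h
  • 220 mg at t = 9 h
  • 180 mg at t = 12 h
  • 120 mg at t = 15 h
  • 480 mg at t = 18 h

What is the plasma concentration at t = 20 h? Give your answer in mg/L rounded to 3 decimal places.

k = ln 2 / 16 = 0.04332 per h
Dose 1 (105 mg at t=0 h): 105·exp(−0.04332·20) = 44.147 mg/L
Dose 2 (300 mg at t=3 h): 300·exp(−0.04332·17) = 143.640 mg/L
Dose 3 (70 mg at t=6 h): 70·exp(−0.04332·14) = 38.168 mg/L
Dose 4 (220 mg at t=9 h): 220·exp(−0.04332·11) = 136.604 mg/L
Dose 5 (180 mg at t=12 h): 180·exp(−0.04332·8) = 127.279 mg/L
Dose 6 (120 mg at t=15 h): 120·exp(−0.04332·5) = 96.629 mg/L
Dose 7 (480 mg at t=18 h): 480·exp(−0.04332·2) = 440.162 mg/L
C(20) = 44.147 + 143.640 + 38.168 + 136.604 + 127.279 + 96.629 + 440.162 = 1026.630 mg/L

1026.630 mg/L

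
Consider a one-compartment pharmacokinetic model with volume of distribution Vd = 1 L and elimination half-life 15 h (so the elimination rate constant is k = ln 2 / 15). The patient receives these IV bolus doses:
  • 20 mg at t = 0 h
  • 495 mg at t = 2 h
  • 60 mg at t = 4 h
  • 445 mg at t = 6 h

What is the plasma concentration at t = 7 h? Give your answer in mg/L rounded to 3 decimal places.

k = ln 2 / 15 = 0.04621 per h
Dose 1 (20 mg at t=0 h): 20·exp(−0.04621·7) = 14.473 mg/L
Dose 2 (495 mg at t=2 h): 495·exp(−0.04621·5) = 392.882 mg/L
Dose 3 (60 mg at t=4 h): 60·exp(−0.04621·3) = 52.233 mg/L
Dose 4 (445 mg at t=6 h): 445·exp(−0.04621·1) = 424.905 mg/L
C(7) = 14.473 + 392.882 + 52.233 + 424.905 = 884.492 mg/L

884.492 mg/L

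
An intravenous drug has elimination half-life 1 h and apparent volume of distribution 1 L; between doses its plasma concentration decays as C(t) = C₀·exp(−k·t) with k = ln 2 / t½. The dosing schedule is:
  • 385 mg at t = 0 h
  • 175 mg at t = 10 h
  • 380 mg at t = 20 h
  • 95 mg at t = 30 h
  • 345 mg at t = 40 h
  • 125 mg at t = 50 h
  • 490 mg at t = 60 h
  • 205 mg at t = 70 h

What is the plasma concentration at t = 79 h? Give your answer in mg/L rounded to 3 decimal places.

k = ln 2 / 1 = 0.69315 per h
Dose 1 (385 mg at t=0 h): 385·exp(−0.69315·79) = 0.000 mg/L
Dose 2 (175 mg at t=10 h): 175·exp(−0.69315·69) = 0.000 mg/L
Dose 3 (380 mg at t=20 h): 380·exp(−0.69315·59) = 0.000 mg/L
Dose 4 (95 mg at t=30 h): 95·exp(−0.69315·49) = 0.000 mg/L
Dose 5 (345 mg at t=40 h): 345·exp(−0.69315·39) = 0.000 mg/L
Dose 6 (125 mg at t=50 h): 125·exp(−0.69315·29) = 0.000 mg/L
Dose 7 (490 mg at t=60 h): 490·exp(−0.69315·19) = 0.001 mg/L
Dose 8 (205 mg at t=70 h): 205·exp(−0.69315·9) = 0.400 mg/L
C(79) = 0.000 + 0.000 + 0.000 + 0.000 + 0.000 + 0.000 + 0.001 + 0.400 = 0.401 mg/L

0.401 mg/L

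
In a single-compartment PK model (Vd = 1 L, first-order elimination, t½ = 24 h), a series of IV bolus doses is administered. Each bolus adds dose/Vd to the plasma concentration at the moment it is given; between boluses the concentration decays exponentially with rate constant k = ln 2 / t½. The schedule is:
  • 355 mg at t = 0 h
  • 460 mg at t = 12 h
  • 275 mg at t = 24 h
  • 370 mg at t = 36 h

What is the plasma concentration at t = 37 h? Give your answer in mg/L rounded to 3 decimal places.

k = ln 2 / 24 = 0.02888 per h
Dose 1 (355 mg at t=0 h): 355·exp(−0.02888·37) = 121.938 mg/L
Dose 2 (460 mg at t=12 h): 460·exp(−0.02888·25) = 223.452 mg/L
Dose 3 (275 mg at t=24 h): 275·exp(−0.02888·13) = 188.919 mg/L
Dose 4 (370 mg at t=36 h): 370·exp(−0.02888·1) = 359.467 mg/L
C(37) = 121.938 + 223.452 + 188.919 + 359.467 = 893.776 mg/L

893.776 mg/L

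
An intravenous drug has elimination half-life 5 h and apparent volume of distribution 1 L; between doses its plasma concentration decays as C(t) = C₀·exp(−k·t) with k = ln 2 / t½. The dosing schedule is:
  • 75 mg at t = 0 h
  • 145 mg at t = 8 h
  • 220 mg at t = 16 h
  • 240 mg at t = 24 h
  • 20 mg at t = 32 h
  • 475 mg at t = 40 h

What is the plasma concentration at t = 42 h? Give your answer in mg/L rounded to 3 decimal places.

392.284 mg/L

k = ln 2 / 5 = 0.13863 per h
Dose 1 (75 mg at t=0 h): 75·exp(−0.13863·42) = 0.222 mg/L
Dose 2 (145 mg at t=8 h): 145·exp(−0.13863·34) = 1.301 mg/L
Dose 3 (220 mg at t=16 h): 220·exp(−0.13863·26) = 5.985 mg/L
Dose 4 (240 mg at t=24 h): 240·exp(−0.13863·18) = 19.793 mg/L
Dose 5 (20 mg at t=32 h): 20·exp(−0.13863·10) = 5.000 mg/L
Dose 6 (475 mg at t=40 h): 475·exp(−0.13863·2) = 359.983 mg/L
C(42) = 0.222 + 1.301 + 5.985 + 19.793 + 5.000 + 359.983 = 392.284 mg/L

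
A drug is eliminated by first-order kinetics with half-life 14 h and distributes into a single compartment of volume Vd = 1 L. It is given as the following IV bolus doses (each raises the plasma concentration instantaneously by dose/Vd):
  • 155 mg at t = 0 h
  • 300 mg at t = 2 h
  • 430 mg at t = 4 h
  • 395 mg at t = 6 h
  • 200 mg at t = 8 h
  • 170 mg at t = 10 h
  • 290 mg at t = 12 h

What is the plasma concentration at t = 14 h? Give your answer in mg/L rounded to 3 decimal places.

1321.733 mg/L

k = ln 2 / 14 = 0.04951 per h
Dose 1 (155 mg at t=0 h): 155·exp(−0.04951·14) = 77.500 mg/L
Dose 2 (300 mg at t=2 h): 300·exp(−0.04951·12) = 165.613 mg/L
Dose 3 (430 mg at t=4 h): 430·exp(−0.04951·10) = 262.088 mg/L
Dose 4 (395 mg at t=6 h): 395·exp(−0.04951·8) = 265.815 mg/L
Dose 5 (200 mg at t=8 h): 200·exp(−0.04951·6) = 148.599 mg/L
Dose 6 (170 mg at t=10 h): 170·exp(−0.04951·4) = 139.457 mg/L
Dose 7 (290 mg at t=12 h): 290·exp(−0.04951·2) = 262.660 mg/L
C(14) = 77.500 + 165.613 + 262.088 + 265.815 + 148.599 + 139.457 + 262.660 = 1321.733 mg/L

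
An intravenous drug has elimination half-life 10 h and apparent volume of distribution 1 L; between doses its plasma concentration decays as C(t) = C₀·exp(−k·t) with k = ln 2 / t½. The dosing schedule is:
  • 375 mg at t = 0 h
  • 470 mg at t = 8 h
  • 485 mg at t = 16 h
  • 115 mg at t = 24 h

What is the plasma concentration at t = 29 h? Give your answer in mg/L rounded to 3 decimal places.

438.159 mg/L

k = ln 2 / 10 = 0.06931 per h
Dose 1 (375 mg at t=0 h): 375·exp(−0.06931·29) = 50.239 mg/L
Dose 2 (470 mg at t=8 h): 470·exp(−0.06931·21) = 109.631 mg/L
Dose 3 (485 mg at t=16 h): 485·exp(−0.06931·13) = 196.971 mg/L
Dose 4 (115 mg at t=24 h): 115·exp(−0.06931·5) = 81.317 mg/L
C(29) = 50.239 + 109.631 + 196.971 + 81.317 = 438.159 mg/L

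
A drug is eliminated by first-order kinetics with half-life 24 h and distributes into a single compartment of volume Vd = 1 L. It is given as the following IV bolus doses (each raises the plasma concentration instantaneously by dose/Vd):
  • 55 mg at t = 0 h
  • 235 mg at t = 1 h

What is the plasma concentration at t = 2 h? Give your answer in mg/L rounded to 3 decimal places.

k = ln 2 / 24 = 0.02888 per h
Dose 1 (55 mg at t=0 h): 55·exp(−0.02888·2) = 51.913 mg/L
Dose 2 (235 mg at t=1 h): 235·exp(−0.02888·1) = 228.310 mg/L
C(2) = 51.913 + 228.310 = 280.223 mg/L

280.223 mg/L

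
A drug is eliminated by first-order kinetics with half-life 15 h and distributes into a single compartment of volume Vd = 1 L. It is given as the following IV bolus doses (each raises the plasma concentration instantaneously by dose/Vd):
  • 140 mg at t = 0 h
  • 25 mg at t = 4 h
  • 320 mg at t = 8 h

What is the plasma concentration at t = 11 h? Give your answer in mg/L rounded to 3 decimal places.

k = ln 2 / 15 = 0.04621 per h
Dose 1 (140 mg at t=0 h): 140·exp(−0.04621·11) = 84.212 mg/L
Dose 2 (25 mg at t=4 h): 25·exp(−0.04621·7) = 18.091 mg/L
Dose 3 (320 mg at t=8 h): 320·exp(−0.04621·3) = 278.576 mg/L
C(11) = 84.212 + 18.091 + 278.576 = 380.879 mg/L

380.879 mg/L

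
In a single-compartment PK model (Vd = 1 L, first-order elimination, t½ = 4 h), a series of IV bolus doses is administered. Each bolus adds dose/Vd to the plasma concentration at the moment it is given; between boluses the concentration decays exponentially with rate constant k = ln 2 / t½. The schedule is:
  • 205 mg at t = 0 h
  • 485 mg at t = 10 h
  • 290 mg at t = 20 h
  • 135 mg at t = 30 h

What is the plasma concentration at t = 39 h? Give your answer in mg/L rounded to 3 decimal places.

k = ln 2 / 4 = 0.17329 per h
Dose 1 (205 mg at t=0 h): 205·exp(−0.17329·39) = 0.238 mg/L
Dose 2 (485 mg at t=10 h): 485·exp(−0.17329·29) = 3.186 mg/L
Dose 3 (290 mg at t=20 h): 290·exp(−0.17329·19) = 10.777 mg/L
Dose 4 (135 mg at t=30 h): 135·exp(−0.17329·9) = 28.380 mg/L
C(39) = 0.238 + 3.186 + 10.777 + 28.380 = 42.582 mg/L

42.582 mg/L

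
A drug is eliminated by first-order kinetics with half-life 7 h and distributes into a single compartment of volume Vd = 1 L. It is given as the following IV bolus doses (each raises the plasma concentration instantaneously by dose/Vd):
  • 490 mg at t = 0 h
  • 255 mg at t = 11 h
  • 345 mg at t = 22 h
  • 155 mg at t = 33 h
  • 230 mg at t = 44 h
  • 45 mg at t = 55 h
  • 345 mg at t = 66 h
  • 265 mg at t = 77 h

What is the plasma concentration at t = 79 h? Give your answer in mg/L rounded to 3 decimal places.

327.334 mg/L

k = ln 2 / 7 = 0.09902 per h
Dose 1 (490 mg at t=0 h): 490·exp(−0.09902·79) = 0.196 mg/L
Dose 2 (255 mg at t=11 h): 255·exp(−0.09902·68) = 0.304 mg/L
Dose 3 (345 mg at t=22 h): 345·exp(−0.09902·57) = 1.221 mg/L
Dose 4 (155 mg at t=33 h): 155·exp(−0.09902·46) = 1.630 mg/L
Dose 5 (230 mg at t=44 h): 230·exp(−0.09902·35) = 7.188 mg/L
Dose 6 (45 mg at t=55 h): 45·exp(−0.09902·24) = 4.179 mg/L
Dose 7 (345 mg at t=66 h): 345·exp(−0.09902·13) = 95.228 mg/L
Dose 8 (265 mg at t=77 h): 265·exp(−0.09902·2) = 217.389 mg/L
C(79) = 0.196 + 0.304 + 1.221 + 1.630 + 7.188 + 4.179 + 95.228 + 217.389 = 327.334 mg/L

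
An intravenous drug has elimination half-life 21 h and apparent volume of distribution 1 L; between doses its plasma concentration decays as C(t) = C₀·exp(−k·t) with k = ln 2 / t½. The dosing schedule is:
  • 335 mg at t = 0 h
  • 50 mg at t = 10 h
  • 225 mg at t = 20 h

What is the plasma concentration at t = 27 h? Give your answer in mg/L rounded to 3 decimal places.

344.517 mg/L

k = ln 2 / 21 = 0.03301 per h
Dose 1 (335 mg at t=0 h): 335·exp(−0.03301·27) = 137.406 mg/L
Dose 2 (50 mg at t=10 h): 50·exp(−0.03301·17) = 28.529 mg/L
Dose 3 (225 mg at t=20 h): 225·exp(−0.03301·7) = 178.583 mg/L
C(27) = 137.406 + 28.529 + 178.583 = 344.517 mg/L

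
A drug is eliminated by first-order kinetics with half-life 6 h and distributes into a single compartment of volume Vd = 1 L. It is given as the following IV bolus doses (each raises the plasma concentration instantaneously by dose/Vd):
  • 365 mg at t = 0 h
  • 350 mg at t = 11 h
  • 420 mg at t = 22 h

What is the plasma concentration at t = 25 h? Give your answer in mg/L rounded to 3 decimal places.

k = ln 2 / 6 = 0.11552 per h
Dose 1 (365 mg at t=0 h): 365·exp(−0.11552·25) = 20.324 mg/L
Dose 2 (350 mg at t=11 h): 350·exp(−0.11552·14) = 69.449 mg/L
Dose 3 (420 mg at t=22 h): 420·exp(−0.11552·3) = 296.985 mg/L
C(25) = 20.324 + 69.449 + 296.985 = 386.757 mg/L

386.757 mg/L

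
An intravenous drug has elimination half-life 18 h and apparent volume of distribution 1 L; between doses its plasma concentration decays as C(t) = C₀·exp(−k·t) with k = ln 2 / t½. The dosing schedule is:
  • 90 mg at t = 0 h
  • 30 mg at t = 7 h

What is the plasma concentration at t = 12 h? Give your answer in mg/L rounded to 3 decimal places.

81.442 mg/L

k = ln 2 / 18 = 0.03851 per h
Dose 1 (90 mg at t=0 h): 90·exp(−0.03851·12) = 56.696 mg/L
Dose 2 (30 mg at t=7 h): 30·exp(−0.03851·5) = 24.746 mg/L
C(12) = 56.696 + 24.746 = 81.442 mg/L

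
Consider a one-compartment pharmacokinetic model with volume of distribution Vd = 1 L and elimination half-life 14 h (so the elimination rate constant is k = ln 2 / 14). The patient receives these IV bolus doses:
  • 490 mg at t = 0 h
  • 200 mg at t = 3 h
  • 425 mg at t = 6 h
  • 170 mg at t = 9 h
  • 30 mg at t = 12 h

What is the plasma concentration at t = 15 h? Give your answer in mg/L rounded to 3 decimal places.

k = ln 2 / 14 = 0.04951 per h
Dose 1 (490 mg at t=0 h): 490·exp(−0.04951·15) = 233.165 mg/L
Dose 2 (200 mg at t=3 h): 200·exp(−0.04951·12) = 110.409 mg/L
Dose 3 (425 mg at t=6 h): 425·exp(−0.04951·9) = 272.188 mg/L
Dose 4 (170 mg at t=9 h): 170·exp(−0.04951·6) = 126.310 mg/L
Dose 5 (30 mg at t=12 h): 30·exp(−0.04951·3) = 25.859 mg/L
C(15) = 233.165 + 110.409 + 272.188 + 126.310 + 25.859 = 767.931 mg/L

767.931 mg/L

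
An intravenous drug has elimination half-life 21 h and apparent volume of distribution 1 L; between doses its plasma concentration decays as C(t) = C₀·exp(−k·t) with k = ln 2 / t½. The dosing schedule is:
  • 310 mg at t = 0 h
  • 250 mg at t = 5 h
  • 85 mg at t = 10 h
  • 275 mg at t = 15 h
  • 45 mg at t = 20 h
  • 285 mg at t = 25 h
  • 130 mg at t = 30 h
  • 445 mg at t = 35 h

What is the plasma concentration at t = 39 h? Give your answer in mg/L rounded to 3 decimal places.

1014.253 mg/L

k = ln 2 / 21 = 0.03301 per h
Dose 1 (310 mg at t=0 h): 310·exp(−0.03301·39) = 85.567 mg/L
Dose 2 (250 mg at t=5 h): 250·exp(−0.03301·34) = 81.388 mg/L
Dose 3 (85 mg at t=10 h): 85·exp(−0.03301·29) = 32.637 mg/L
Dose 4 (275 mg at t=15 h): 275·exp(−0.03301·24) = 124.537 mg/L
Dose 5 (45 mg at t=20 h): 45·exp(−0.03301·19) = 24.035 mg/L
Dose 6 (285 mg at t=25 h): 285·exp(−0.03301·14) = 179.539 mg/L
Dose 7 (130 mg at t=30 h): 130·exp(−0.03301·9) = 96.590 mg/L
Dose 8 (445 mg at t=35 h): 445·exp(−0.03301·4) = 389.961 mg/L
C(39) = 85.567 + 81.388 + 32.637 + 124.537 + 24.035 + 179.539 + 96.590 + 389.961 = 1014.253 mg/L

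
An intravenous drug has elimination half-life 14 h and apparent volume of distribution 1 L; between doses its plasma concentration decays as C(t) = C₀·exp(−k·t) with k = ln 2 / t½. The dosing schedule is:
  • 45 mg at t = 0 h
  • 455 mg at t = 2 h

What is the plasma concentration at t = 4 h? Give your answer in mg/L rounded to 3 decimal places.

k = ln 2 / 14 = 0.04951 per h
Dose 1 (45 mg at t=0 h): 45·exp(−0.04951·4) = 36.915 mg/L
Dose 2 (455 mg at t=2 h): 455·exp(−0.04951·2) = 412.104 mg/L
C(4) = 36.915 + 412.104 = 449.019 mg/L

449.019 mg/L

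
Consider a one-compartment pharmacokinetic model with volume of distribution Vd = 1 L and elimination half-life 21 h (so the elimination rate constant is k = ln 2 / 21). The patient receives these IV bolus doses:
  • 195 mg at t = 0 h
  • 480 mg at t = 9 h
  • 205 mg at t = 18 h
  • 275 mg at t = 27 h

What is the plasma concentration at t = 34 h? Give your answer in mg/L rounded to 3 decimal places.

k = ln 2 / 21 = 0.03301 per h
Dose 1 (195 mg at t=0 h): 195·exp(−0.03301·34) = 63.482 mg/L
Dose 2 (480 mg at t=9 h): 480·exp(−0.03301·25) = 210.316 mg/L
Dose 3 (205 mg at t=18 h): 205·exp(−0.03301·16) = 120.892 mg/L
Dose 4 (275 mg at t=27 h): 275·exp(−0.03301·7) = 218.268 mg/L
C(34) = 63.482 + 210.316 + 120.892 + 218.268 = 612.958 mg/L

612.958 mg/L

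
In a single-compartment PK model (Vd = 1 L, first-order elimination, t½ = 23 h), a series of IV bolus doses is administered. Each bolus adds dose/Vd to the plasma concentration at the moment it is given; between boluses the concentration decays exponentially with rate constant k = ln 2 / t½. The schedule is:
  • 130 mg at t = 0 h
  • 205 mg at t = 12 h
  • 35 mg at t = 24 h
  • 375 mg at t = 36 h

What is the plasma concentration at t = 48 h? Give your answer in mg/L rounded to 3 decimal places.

378.054 mg/L

k = ln 2 / 23 = 0.03014 per h
Dose 1 (130 mg at t=0 h): 130·exp(−0.03014·48) = 30.599 mg/L
Dose 2 (205 mg at t=12 h): 205·exp(−0.03014·36) = 69.275 mg/L
Dose 3 (35 mg at t=24 h): 35·exp(−0.03014·24) = 16.980 mg/L
Dose 4 (375 mg at t=36 h): 375·exp(−0.03014·12) = 261.199 mg/L
C(48) = 30.599 + 69.275 + 16.980 + 261.199 = 378.054 mg/L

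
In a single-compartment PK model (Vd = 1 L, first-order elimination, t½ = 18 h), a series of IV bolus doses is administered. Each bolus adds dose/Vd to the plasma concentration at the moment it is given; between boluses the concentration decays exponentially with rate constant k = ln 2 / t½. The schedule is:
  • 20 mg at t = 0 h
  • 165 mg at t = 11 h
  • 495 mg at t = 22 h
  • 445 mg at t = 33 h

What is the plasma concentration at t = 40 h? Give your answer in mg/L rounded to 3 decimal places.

645.653 mg/L

k = ln 2 / 18 = 0.03851 per h
Dose 1 (20 mg at t=0 h): 20·exp(−0.03851·40) = 4.286 mg/L
Dose 2 (165 mg at t=11 h): 165·exp(−0.03851·29) = 54.012 mg/L
Dose 3 (495 mg at t=22 h): 495·exp(−0.03851·18) = 247.500 mg/L
Dose 4 (445 mg at t=33 h): 445·exp(−0.03851·7) = 339.854 mg/L
C(40) = 4.286 + 54.012 + 247.500 + 339.854 = 645.653 mg/L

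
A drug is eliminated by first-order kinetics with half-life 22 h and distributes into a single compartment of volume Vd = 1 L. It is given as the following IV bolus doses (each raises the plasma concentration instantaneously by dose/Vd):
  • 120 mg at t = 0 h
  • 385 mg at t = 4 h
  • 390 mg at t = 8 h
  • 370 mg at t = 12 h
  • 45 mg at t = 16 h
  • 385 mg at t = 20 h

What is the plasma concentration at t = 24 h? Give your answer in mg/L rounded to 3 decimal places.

1124.835 mg/L

k = ln 2 / 22 = 0.03151 per h
Dose 1 (120 mg at t=0 h): 120·exp(−0.03151·24) = 56.336 mg/L
Dose 2 (385 mg at t=4 h): 385·exp(−0.03151·20) = 205.020 mg/L
Dose 3 (390 mg at t=8 h): 390·exp(−0.03151·16) = 235.577 mg/L
Dose 4 (370 mg at t=12 h): 370·exp(−0.03151·12) = 253.515 mg/L
Dose 5 (45 mg at t=16 h): 45·exp(−0.03151·8) = 34.974 mg/L
Dose 6 (385 mg at t=20 h): 385·exp(−0.03151·4) = 339.413 mg/L
C(24) = 56.336 + 205.020 + 235.577 + 253.515 + 34.974 + 339.413 = 1124.835 mg/L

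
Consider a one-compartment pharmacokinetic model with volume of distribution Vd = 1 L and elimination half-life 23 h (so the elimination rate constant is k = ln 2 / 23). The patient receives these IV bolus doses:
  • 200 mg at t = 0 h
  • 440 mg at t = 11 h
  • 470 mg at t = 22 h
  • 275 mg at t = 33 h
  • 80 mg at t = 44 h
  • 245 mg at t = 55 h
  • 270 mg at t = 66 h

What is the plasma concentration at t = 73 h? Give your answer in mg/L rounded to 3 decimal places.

k = ln 2 / 23 = 0.03014 per h
Dose 1 (200 mg at t=0 h): 200·exp(−0.03014·73) = 22.161 mg/L
Dose 2 (440 mg at t=11 h): 440·exp(−0.03014·62) = 67.917 mg/L
Dose 3 (470 mg at t=22 h): 470·exp(−0.03014·51) = 101.064 mg/L
Dose 4 (275 mg at t=33 h): 275·exp(−0.03014·40) = 82.376 mg/L
Dose 5 (80 mg at t=44 h): 80·exp(−0.03014·29) = 33.383 mg/L
Dose 6 (245 mg at t=55 h): 245·exp(−0.03014·18) = 142.422 mg/L
Dose 7 (270 mg at t=66 h): 270·exp(−0.03014·7) = 218.648 mg/L
C(73) = 22.161 + 67.917 + 101.064 + 82.376 + 33.383 + 142.422 + 218.648 = 667.972 mg/L

667.972 mg/L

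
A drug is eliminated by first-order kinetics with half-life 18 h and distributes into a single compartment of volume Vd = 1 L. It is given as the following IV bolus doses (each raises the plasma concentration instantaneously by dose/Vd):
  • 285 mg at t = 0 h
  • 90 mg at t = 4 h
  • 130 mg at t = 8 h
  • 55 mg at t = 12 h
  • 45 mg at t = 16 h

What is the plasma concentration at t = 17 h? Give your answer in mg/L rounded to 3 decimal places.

383.240 mg/L

k = ln 2 / 18 = 0.03851 per h
Dose 1 (285 mg at t=0 h): 285·exp(−0.03851·17) = 148.094 mg/L
Dose 2 (90 mg at t=4 h): 90·exp(−0.03851·13) = 54.555 mg/L
Dose 3 (130 mg at t=8 h): 130·exp(−0.03851·9) = 91.924 mg/L
Dose 4 (55 mg at t=12 h): 55·exp(−0.03851·5) = 45.367 mg/L
Dose 5 (45 mg at t=16 h): 45·exp(−0.03851·1) = 43.300 mg/L
C(17) = 148.094 + 54.555 + 91.924 + 45.367 + 43.300 = 383.240 mg/L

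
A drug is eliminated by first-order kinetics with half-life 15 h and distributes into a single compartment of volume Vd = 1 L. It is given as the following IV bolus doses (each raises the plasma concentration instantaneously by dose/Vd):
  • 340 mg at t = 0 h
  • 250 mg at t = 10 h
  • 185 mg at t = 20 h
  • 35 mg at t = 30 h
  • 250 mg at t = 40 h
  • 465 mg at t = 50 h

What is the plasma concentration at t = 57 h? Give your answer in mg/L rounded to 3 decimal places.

k = ln 2 / 15 = 0.04621 per h
Dose 1 (340 mg at t=0 h): 340·exp(−0.04621·57) = 24.410 mg/L
Dose 2 (250 mg at t=10 h): 250·exp(−0.04621·47) = 28.491 mg/L
Dose 3 (185 mg at t=20 h): 185·exp(−0.04621·37) = 33.468 mg/L
Dose 4 (35 mg at t=30 h): 35·exp(−0.04621·27) = 10.051 mg/L
Dose 5 (250 mg at t=40 h): 250·exp(−0.04621·17) = 113.965 mg/L
Dose 6 (465 mg at t=50 h): 465·exp(−0.04621·7) = 336.490 mg/L
C(57) = 24.410 + 28.491 + 33.468 + 10.051 + 113.965 + 336.490 = 546.876 mg/L

546.876 mg/L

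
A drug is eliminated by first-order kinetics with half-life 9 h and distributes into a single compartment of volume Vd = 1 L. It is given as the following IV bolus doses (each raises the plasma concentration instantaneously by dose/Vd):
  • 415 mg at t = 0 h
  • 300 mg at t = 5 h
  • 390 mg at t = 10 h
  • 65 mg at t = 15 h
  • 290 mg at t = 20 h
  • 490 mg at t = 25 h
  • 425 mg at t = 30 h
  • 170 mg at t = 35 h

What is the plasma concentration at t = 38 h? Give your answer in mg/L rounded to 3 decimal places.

k = ln 2 / 9 = 0.07702 per h
Dose 1 (415 mg at t=0 h): 415·exp(−0.07702·38) = 22.235 mg/L
Dose 2 (300 mg at t=5 h): 300·exp(−0.07702·33) = 23.624 mg/L
Dose 3 (390 mg at t=10 h): 390·exp(−0.07702·28) = 45.136 mg/L
Dose 4 (65 mg at t=15 h): 65·exp(−0.07702·23) = 11.056 mg/L
Dose 5 (290 mg at t=20 h): 290·exp(−0.07702·18) = 72.500 mg/L
Dose 6 (490 mg at t=25 h): 490·exp(−0.07702·13) = 180.042 mg/L
Dose 7 (425 mg at t=30 h): 425·exp(−0.07702·8) = 229.513 mg/L
Dose 8 (170 mg at t=35 h): 170·exp(−0.07702·3) = 134.929 mg/L
C(38) = 22.235 + 23.624 + 45.136 + 11.056 + 72.500 + 180.042 + 229.513 + 134.929 = 719.035 mg/L

719.035 mg/L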